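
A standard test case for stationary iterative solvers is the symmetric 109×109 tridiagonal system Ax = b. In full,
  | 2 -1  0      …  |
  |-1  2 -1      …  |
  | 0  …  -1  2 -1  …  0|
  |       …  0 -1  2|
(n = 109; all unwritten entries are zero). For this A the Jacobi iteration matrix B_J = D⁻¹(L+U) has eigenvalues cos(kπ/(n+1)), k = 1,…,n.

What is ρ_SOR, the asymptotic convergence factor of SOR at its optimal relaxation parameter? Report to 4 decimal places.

n=109: λ(B_J) = 1 − λ(A)/2 = cos(kπ/110); k=1 gives ρ_J = 0.9996.
√(1−ρ_J²) = |sin(π/110)| = 0.02856
Young: ω* = 2/(1+√(1−ρ_J²)) = 2/(1+0.02856) = 2/1.02856 = 1.9445.
ρ_SOR = ω* − 1 = 1.9445 − 1 = 0.9445.

ρ_SOR = 0.9445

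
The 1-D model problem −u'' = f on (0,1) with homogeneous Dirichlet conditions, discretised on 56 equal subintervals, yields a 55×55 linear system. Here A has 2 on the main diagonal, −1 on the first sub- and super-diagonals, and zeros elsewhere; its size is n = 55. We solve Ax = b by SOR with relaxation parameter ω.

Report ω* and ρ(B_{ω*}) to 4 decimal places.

spectrum of D⁻¹(L+U) = {cos(kπ/56) : 1≤k≤55}; ρ_J = cos(π/56) = 0.9984.
1 − cos²(π/56) = sin²(π/56) ⇒ √(1−ρ_J²) = sin(π/56) = 0.05607.
ω* = 2/(1+0.05607) = 1.8938
At ω = 1.8938 every |λ(B_ω)| = ω−1, so ρ_SOR = 0.8938.

ω* = 1.8938, ρ_SOR = 0.8938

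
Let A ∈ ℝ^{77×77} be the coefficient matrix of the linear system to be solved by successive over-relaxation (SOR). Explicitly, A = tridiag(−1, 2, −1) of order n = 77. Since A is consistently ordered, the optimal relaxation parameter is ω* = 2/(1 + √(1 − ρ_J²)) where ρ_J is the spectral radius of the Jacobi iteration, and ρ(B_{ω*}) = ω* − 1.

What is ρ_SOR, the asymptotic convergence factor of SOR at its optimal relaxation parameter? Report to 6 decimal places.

ρ_SOR = 0.922585

With n=77, ρ(Jacobi) = cos(π/78) = 0.999189.
√(1 − cos²(π/78)) = sin(π/78) ≈ 0.0402659.
ω* = 2 / (1 + 0.0402659) = 2 / 1.0402659 ≈ 1.922585.
ρ_SOR = ω* − 1 = 1.922585 − 1 = 0.922585.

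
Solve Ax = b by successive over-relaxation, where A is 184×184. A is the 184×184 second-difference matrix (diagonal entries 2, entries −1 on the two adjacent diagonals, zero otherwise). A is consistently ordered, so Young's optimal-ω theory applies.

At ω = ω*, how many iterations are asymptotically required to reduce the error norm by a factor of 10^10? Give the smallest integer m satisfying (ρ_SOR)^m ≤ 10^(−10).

m = 678

½·tridiag(1,0,1) at n=184: λ_k = cos(kπ/185); max |λ| at k=1 ⇒ ρ_J = cos(π/185) ≈ 0.9998558.
1 − cos²(π/185) = sin²(π/185) ⇒ √(1−ρ_J²) = sin(π/185) = 0.0169808.
Then 2/(1+√(1−ρ_J²)) = 2/(1+0.0169808); ω* = 2/1.0169808 = 1.9666055.
[ρ_SOR] ω* − 1 = 0.9666055.
10·ln10 = 23.0259; −ln(0.9666055) = 0.0339648; m = ⌈23.0259/0.0339648⌉ = ⌈677.934⌉ = 678.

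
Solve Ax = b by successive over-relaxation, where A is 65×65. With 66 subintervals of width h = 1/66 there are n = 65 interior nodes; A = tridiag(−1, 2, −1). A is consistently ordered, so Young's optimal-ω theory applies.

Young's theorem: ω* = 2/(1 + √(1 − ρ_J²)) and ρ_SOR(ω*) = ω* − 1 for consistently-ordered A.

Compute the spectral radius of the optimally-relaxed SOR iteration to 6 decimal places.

n=65: λ(B_J) = 1 − λ(A)/2 = cos(kπ/66); k=1 gives ρ_J = 0.998867.
√(1−ρ_J²) = |sin(π/66)| = 0.0475819
Then 2/(1+√(1−ρ_J²)) = 2/(1+0.0475819); ω* = 2/1.0475819 = 1.909159.
ρ_SOR = ω* − 1 ≈ 0.909159.

ρ_SOR = 0.909159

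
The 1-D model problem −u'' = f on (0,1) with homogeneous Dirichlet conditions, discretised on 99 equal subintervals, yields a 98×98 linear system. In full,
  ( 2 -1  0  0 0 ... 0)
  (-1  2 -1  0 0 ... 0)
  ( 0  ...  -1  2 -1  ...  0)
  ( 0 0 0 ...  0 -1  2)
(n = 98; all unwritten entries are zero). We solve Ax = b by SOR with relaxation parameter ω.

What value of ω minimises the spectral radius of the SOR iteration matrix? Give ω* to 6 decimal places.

B_J for the 98×98 system has eigenvalues cos(kπ/99); ρ_J = cos(π/99) = 0.999497.
√(1 − cos²(π/99)) = sin(π/99) ≈ 0.0317279.
ω* = 2/(1+0.0317279) = 1.938496
and ρ(B_{ω*}) = 1.938496 − 1 = 0.938496.

ω* = 1.938496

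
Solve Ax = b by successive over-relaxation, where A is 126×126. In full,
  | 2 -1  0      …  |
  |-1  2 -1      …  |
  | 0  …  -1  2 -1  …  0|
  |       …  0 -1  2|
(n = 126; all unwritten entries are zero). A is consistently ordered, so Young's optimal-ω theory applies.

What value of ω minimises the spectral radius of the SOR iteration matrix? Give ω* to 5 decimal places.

ω* = 1.95173

With n=126, ρ(Jacobi) = cos(π/127) = 0.99969.
√(1−ρ_J²) = |sin(π/127)| = 0.024734
ω* = 2/(1+0.024734) = 1.95173
At ω = 1.95173 every |λ(B_ω)| = ω−1, so ρ_SOR = 0.95173.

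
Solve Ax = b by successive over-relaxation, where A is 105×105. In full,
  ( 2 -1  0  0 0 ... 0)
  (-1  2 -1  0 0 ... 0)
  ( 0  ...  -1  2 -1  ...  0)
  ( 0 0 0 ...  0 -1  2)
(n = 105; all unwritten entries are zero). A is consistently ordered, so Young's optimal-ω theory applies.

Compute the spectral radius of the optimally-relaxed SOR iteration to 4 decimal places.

ρ_SOR = 0.9424

n=105: λ(B_J) = 1 − λ(A)/2 = cos(kπ/106); k=1 gives ρ_J = 0.9996.
√(1−ρ_J²) simplifies to sin(π/106) = 0.02963.
Then 2/(1+√(1−ρ_J²)) = 2/(1+0.02963); ω* = 2/1.02963 = 1.9424.
and ρ(B_{ω*}) = 1.9424 − 1 = 0.9424.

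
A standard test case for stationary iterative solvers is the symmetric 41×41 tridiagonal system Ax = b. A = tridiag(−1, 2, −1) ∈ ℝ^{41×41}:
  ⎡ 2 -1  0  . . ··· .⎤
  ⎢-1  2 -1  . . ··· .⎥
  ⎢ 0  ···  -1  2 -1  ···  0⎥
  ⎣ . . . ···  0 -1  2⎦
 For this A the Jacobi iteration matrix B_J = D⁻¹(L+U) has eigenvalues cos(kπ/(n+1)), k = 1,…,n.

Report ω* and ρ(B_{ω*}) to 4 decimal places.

ω* = 1.8609, ρ_SOR = 0.8609

With n=41, ρ(Jacobi) = cos(π/42) = 0.9972.
1 − cos²(π/42) = sin²(π/42) ⇒ √(1−ρ_J²) = sin(π/42) = 0.07473.
Young: ω* = 2/(1+√(1−ρ_J²)) = 2/(1+0.07473) = 2/1.07473 = 1.8609.
Hence ρ(B_{ω*}) = 1.8609 − 1 = 0.8609.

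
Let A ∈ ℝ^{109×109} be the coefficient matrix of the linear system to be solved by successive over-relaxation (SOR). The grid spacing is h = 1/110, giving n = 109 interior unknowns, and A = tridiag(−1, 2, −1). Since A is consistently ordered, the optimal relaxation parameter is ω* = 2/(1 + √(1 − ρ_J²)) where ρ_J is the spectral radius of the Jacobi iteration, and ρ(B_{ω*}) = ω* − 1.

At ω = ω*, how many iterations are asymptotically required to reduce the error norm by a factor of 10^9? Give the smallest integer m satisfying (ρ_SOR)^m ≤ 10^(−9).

m = 363

B_J for the 109×109 system has eigenvalues cos(kπ/110); ρ_J = cos(π/110) = 0.9995922.
root = sin(π/110) = 0.0285561  (since 1−cos² = sin²).
ω* = 2/(1+0.0285561) = 1.9444734
ρ(B_{ω*}) = ω*−1 = 0.9444734
(0.9444734)^m ≤ 10^{−9}  ⇒  m·ln(0.9444734) ≤ −9·ln10  ⇒  m ≥ 362.753  ⇒  m = 363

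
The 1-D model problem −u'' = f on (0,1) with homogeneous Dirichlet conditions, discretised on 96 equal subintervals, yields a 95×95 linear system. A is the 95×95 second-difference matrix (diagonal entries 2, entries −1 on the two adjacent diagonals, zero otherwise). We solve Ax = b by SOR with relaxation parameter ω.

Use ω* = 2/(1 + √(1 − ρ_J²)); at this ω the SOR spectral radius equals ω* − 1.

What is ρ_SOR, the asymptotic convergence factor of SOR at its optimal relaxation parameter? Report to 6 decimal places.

spectrum of D⁻¹(L+U) = {cos(kπ/96) : 1≤k≤95}; ρ_J = cos(π/96) = 0.999465.
√(1−ρ_J²) = |sin(π/96)| = 0.0327191
ω* = 2 / (1 + 0.0327191) = 2 / 1.0327191 ≈ 1.936635.
ρ_SOR = ω* − 1 ≈ 0.936635.

ρ_SOR = 0.936635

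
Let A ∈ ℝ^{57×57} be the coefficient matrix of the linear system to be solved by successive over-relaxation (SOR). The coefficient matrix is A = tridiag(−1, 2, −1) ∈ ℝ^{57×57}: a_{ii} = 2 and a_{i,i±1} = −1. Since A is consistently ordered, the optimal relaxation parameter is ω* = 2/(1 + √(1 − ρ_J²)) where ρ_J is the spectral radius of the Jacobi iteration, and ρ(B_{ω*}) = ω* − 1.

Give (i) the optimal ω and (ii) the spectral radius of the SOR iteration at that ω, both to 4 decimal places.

ω* = 1.8973, ρ_SOR = 0.8973

B_J for the 57×57 system has eigenvalues cos(kπ/58); ρ_J = cos(π/58) = 0.9985.
1 − cos²(π/58) = sin²(π/58) ⇒ √(1−ρ_J²) = sin(π/58) = 0.05414.
Then 2/(1+√(1−ρ_J²)) = 2/(1+0.05414); ω* = 2/1.05414 = 1.8973.
and ρ(B_{ω*}) = 1.8973 − 1 = 0.8973.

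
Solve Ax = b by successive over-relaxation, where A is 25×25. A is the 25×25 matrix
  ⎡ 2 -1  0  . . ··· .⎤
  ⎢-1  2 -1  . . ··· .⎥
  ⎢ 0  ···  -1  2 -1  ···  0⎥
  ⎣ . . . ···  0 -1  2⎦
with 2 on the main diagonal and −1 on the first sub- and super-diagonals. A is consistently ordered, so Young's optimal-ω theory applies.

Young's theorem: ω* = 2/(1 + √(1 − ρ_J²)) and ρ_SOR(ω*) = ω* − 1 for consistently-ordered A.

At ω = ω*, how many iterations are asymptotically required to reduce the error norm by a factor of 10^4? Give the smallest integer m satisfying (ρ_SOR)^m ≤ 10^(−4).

spectrum of D⁻¹(L+U) = {cos(kπ/26) : 1≤k≤25}; ρ_J = cos(π/26) = 0.9927089.
√(1−ρ_J²) = |sin(π/26)| = 0.1205367
[ω*] 2 ÷ (1 + 0.1205367) = 2 ÷ 1.1205367 = 1.7848590.
ρ(B_{ω*}) = ω*−1 = 0.7848590
Need (0.7848590)^m ≤ 10^(−4): m ≥ 4·ln10/|ln 0.7848590| = 9.21034/0.242251 = 38.020 ⇒ m = 39.

m = 39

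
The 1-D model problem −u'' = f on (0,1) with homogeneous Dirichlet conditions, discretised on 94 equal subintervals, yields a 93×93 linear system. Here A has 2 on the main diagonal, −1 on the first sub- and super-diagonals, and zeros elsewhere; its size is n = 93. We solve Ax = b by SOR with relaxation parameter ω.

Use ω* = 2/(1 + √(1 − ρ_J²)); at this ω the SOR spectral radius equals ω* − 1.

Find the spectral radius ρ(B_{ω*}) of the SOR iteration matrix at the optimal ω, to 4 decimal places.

With n=93, ρ(Jacobi) = cos(π/94) = 0.9994.
√(1−ρ_J²) simplifies to sin(π/94) = 0.03341.
So ω* = 2/1.03341 = 1.9353 (Young).
At ω = 1.9353 every |λ(B_ω)| = ω−1, so ρ_SOR = 0.9353.

ρ_SOR = 0.9353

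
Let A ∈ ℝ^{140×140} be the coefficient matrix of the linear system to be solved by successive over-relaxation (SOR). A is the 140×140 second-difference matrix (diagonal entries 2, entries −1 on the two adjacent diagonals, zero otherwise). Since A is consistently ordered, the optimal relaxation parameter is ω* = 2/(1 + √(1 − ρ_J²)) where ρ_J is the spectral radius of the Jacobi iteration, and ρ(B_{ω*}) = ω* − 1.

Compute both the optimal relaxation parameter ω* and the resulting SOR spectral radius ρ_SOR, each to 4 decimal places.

ω* = 1.9564, ρ_SOR = 0.9564

spectrum of D⁻¹(L+U) = {cos(kπ/141) : 1≤k≤140}; ρ_J = cos(π/141) = 0.9998.
1 − cos²(π/141) = sin²(π/141) ⇒ √(1−ρ_J²) = sin(π/141) = 0.02228.
So ω* = 2/1.02228 = 1.9564 (Young).
[ρ_SOR] ω* − 1 = 0.9564.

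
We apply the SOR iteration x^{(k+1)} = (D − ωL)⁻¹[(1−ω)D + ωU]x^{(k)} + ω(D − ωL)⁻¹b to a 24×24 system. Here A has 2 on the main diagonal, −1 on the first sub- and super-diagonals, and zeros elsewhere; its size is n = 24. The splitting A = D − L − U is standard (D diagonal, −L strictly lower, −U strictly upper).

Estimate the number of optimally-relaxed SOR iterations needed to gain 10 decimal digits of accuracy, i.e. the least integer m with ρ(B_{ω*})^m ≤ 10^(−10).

½·tridiag(1,0,1) at n=24: λ_k = cos(kπ/25); max |λ| at k=1 ⇒ ρ_J = cos(π/25) ≈ 0.9921147.
√(1−ρ_J²) simplifies to sin(π/25) = 0.1253332.
ω* = 2/(1 + 0.1253332) = 2/1.1253332 = 1.7772514.
and ρ(B_{ω*}) = 1.7772514 − 1 = 0.7772514.
10·ln10 = 23.0259; −ln(0.7772514) = 0.251991; m = ⌈23.0259/0.251991⌉ = ⌈91.376⌉ = 92.

m = 92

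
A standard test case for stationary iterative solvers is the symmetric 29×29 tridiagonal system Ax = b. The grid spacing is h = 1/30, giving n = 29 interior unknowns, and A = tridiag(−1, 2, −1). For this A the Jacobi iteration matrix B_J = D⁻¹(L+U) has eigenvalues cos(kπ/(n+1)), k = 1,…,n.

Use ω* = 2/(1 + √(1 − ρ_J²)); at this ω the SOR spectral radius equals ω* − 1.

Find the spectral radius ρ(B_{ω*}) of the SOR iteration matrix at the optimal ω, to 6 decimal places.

ρ_SOR = 0.810727

With n=29, ρ(Jacobi) = cos(π/30) = 0.994522.
√(1−ρ_J²) simplifies to sin(π/30) = 0.1045285.
ω* = 2/(1 + 0.1045285) = 2/1.1045285 = 1.810727.
Hence ρ(B_{ω*}) = 1.810727 − 1 = 0.810727.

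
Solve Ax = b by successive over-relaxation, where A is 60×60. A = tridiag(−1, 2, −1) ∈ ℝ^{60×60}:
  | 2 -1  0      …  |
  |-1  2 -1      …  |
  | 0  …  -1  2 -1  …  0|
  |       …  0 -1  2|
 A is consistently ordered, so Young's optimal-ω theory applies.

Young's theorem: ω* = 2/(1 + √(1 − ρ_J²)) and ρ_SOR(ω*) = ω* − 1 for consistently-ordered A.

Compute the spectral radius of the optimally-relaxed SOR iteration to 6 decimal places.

ρ_SOR = 0.902083

ρ_J = max_k |cos(kπ/61)| = cos(π/61) = 0.998674
√(1−ρ_J²) simplifies to sin(π/61) = 0.0514788.
Young: ω* = 2/(1+√(1−ρ_J²)) = 2/(1+0.0514788) = 2/1.0514788 = 1.902083.
At ω = 1.902083 every |λ(B_ω)| = ω−1, so ρ_SOR = 0.902083.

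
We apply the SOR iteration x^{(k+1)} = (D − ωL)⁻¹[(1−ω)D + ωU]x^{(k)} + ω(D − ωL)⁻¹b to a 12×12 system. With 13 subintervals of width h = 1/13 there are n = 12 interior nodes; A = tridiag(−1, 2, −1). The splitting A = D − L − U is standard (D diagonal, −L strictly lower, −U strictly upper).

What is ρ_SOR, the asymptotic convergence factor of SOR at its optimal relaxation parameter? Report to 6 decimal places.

ρ_SOR = 0.613794

With n=12, ρ(Jacobi) = cos(π/13) = 0.970942.
1 − cos²(π/13) = sin²(π/13) ⇒ √(1−ρ_J²) = sin(π/13) = 0.2393157.
ω* = 2 / (1 + 0.2393157) = 2 / 1.2393157 ≈ 1.613794.
and ρ(B_{ω*}) = 1.613794 − 1 = 0.613794.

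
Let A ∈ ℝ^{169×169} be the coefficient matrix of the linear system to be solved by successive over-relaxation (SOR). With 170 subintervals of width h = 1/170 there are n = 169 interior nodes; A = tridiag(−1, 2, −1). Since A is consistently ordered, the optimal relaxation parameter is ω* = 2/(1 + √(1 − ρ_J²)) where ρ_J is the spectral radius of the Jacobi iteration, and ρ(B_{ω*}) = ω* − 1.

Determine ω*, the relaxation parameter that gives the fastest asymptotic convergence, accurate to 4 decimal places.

spectrum of D⁻¹(L+U) = {cos(kπ/170) : 1≤k≤169}; ρ_J = cos(π/170) = 0.9998.
root = sin(π/170) = 0.01848  (since 1−cos² = sin²).
ω* = 2/(1 + 0.01848) = 2/1.01848 = 1.9637.
At ω = 1.9637 every |λ(B_ω)| = ω−1, so ρ_SOR = 0.9637.

ω* = 1.9637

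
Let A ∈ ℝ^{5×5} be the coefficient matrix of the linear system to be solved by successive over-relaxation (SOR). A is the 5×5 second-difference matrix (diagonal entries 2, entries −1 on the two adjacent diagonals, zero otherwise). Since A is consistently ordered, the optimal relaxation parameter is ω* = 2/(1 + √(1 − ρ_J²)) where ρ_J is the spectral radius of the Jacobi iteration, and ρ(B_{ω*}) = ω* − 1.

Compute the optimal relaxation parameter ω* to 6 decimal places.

ρ_J = max_k |cos(kπ/6)| = cos(π/6) = 0.866025
√(1−ρ_J²) simplifies to sin(π/6) = 0.5000000.
Then 2/(1+√(1−ρ_J²)) = 2/(1+0.5000000); ω* = 2/1.5000000 = 1.333333.
ρ_SOR = ω* − 1 = 1.333333 − 1 = 0.333333.

ω* = 1.333333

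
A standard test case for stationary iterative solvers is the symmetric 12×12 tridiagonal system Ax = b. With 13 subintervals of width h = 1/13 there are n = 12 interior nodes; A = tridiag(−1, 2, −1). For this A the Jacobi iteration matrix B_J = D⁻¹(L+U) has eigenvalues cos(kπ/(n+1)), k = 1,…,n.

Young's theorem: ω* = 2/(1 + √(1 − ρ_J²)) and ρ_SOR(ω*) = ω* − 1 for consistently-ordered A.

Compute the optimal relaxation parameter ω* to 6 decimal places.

ω* = 1.613794

With n=12, ρ(Jacobi) = cos(π/13) = 0.970942.
√(1−ρ_J²) simplifies to sin(π/13) = 0.2393157.
[ω*] 2 ÷ (1 + 0.2393157) = 2 ÷ 1.2393157 = 1.613794.
and ρ(B_{ω*}) = 1.613794 − 1 = 0.613794.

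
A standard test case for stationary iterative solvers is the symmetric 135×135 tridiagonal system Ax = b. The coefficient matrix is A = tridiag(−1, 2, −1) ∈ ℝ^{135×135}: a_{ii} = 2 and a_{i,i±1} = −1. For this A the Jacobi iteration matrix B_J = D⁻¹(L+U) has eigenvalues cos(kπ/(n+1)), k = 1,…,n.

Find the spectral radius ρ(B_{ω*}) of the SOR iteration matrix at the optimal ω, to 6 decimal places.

ρ_SOR = 0.954847

With n=135, ρ(Jacobi) = cos(π/136) = 0.999733.
√(1−ρ_J²) = |sin(π/136)| = 0.0230979
So ω* = 2/1.0230979 = 1.954847 (Young).
ρ_SOR = ω* − 1 = 1.954847 − 1 = 0.954847.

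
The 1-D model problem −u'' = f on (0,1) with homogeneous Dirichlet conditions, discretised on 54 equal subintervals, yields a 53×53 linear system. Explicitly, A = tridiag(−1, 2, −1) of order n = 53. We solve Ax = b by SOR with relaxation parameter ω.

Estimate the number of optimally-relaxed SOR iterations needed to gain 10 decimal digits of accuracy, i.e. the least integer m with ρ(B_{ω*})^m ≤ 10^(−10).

m = 198

½·tridiag(1,0,1) at n=53: λ_k = cos(kπ/54); max |λ| at k=1 ⇒ ρ_J = cos(π/54) ≈ 0.9983082.
1 − cos²(π/54) = sin²(π/54) ⇒ √(1−ρ_J²) = sin(π/54) = 0.0581448.
Young: ω* = 2/(1+√(1−ρ_J²)) = 2/(1+0.0581448) = 2/1.0581448 = 1.8901005.
At ω = 1.8901005 every |λ(B_ω)| = ω−1, so ρ_SOR = 0.8901005.
ρ_SOR^m ≤ 10^(−10) ⇔ m ≥ 10·ln10/(−ln 0.8901005) = 23.0259/0.116421 = 197.781; m = ⌈197.781⌉ = 198.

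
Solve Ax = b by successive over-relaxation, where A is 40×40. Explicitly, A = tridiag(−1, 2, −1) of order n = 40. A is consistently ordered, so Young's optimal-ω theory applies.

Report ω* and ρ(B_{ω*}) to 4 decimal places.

[ρ_J] n=40: ρ(B_J) = cos(π/(n+1)) = cos(π/41) = 0.9971.
√(1−ρ_J²) simplifies to sin(π/41) = 0.07655.
ω* = 2 / (1 + 0.07655) = 2 / 1.07655 ≈ 1.8578.
ρ_SOR = ω* − 1 ≈ 0.8578.

ω* = 1.8578, ρ_SOR = 0.8578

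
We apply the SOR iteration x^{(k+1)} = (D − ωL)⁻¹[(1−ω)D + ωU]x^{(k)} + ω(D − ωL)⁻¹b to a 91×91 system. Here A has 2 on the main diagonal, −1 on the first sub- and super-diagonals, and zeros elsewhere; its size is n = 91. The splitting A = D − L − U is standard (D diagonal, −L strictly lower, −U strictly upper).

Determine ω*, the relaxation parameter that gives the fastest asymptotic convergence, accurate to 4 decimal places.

ρ_J = max_k |cos(kπ/92)| = cos(π/92) = 0.9994
√(1−ρ_J²) simplifies to sin(π/92) = 0.03414.
ω* = 2 / (1 + 0.03414) = 2 / 1.03414 ≈ 1.9340.
Hence ρ(B_{ω*}) = 1.9340 − 1 = 0.9340.

ω* = 1.9340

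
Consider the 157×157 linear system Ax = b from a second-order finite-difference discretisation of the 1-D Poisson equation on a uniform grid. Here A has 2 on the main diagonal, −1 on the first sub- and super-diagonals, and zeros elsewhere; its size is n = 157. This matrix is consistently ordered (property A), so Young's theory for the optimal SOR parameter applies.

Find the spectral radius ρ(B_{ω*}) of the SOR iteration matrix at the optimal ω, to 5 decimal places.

ρ_SOR = 0.96101

With n=157, ρ(Jacobi) = cos(π/158) = 0.99980.
√(1−ρ_J²) = |sin(π/158)| = 0.019882
So ω* = 2/1.019882 = 1.96101 (Young).
[ρ_SOR] ω* − 1 = 0.96101.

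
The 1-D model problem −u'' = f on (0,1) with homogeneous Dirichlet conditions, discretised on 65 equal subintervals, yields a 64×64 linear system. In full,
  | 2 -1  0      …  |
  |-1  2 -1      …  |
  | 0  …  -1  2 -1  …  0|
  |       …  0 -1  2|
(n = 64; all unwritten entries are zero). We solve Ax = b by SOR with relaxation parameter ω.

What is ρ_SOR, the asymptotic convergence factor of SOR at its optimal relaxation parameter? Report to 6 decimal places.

ρ_J = max_k |cos(kπ/65)| = cos(π/65) = 0.998832
√(1−ρ_J²) = |sin(π/65)| = 0.0483134
Then 2/(1+√(1−ρ_J²)) = 2/(1+0.0483134); ω* = 2/1.0483134 = 1.907826.
Hence ρ(B_{ω*}) = 1.907826 − 1 = 0.907826.

ρ_SOR = 0.907826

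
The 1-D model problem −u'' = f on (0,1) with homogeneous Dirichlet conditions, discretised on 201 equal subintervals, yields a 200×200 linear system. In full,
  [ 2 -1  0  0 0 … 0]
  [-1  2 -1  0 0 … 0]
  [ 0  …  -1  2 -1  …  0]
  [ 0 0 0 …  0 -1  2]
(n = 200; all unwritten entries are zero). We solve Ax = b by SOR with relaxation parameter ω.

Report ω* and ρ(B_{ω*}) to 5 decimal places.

B_J for the 200×200 system has eigenvalues cos(kπ/201); ρ_J = cos(π/201) = 0.99988.
√(1 − cos²(π/201)) = sin(π/201) ≈ 0.015629.
ω* = 2/(1+0.015629) = 1.96922
ρ(B_{ω*}) = ω*−1 = 0.96922

ω* = 1.96922, ρ_SOR = 0.96922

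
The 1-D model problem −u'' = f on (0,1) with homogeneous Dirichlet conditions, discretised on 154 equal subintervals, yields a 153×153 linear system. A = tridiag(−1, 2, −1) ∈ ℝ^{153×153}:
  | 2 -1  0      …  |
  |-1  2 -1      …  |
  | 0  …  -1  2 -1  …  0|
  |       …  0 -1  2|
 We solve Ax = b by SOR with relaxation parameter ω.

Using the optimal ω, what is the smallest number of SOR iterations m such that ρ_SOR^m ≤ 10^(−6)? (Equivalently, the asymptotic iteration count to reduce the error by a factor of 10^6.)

m = 339

B_J for the 153×153 system has eigenvalues cos(kπ/154); ρ_J = cos(π/154) = 0.9997919.
1 − cos²(π/154) = sin²(π/154) ⇒ √(1−ρ_J²) = sin(π/154) = 0.0203985.
Young: ω* = 2/(1+√(1−ρ_J²)) = 2/(1+0.0203985) = 2/1.0203985 = 1.9600186.
ρ_SOR = ω* − 1 = 1.9600186 − 1 = 0.9600186.
For 6 digits: m = 6·ln10 / (−ln 0.9600186) = 13.8155/0.0408026 = 338.594; round up → m = 339.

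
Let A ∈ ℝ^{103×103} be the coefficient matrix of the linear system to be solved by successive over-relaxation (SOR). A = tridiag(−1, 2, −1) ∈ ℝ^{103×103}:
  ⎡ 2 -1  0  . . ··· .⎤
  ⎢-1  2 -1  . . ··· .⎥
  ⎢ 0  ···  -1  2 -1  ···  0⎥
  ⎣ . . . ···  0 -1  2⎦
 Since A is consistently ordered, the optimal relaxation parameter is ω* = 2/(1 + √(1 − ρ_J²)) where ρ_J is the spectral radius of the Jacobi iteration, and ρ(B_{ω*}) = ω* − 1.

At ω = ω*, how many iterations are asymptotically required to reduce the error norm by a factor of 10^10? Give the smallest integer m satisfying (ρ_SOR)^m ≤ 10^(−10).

m = 382

B_J for the 103×103 system has eigenvalues cos(kπ/104); ρ_J = cos(π/104) = 0.9995438.
1 − cos²(π/104) = sin²(π/104) ⇒ √(1−ρ_J²) = sin(π/104) = 0.0302030.
So ω* = 2/1.0302030 = 1.9413650 (Young).
Hence ρ(B_{ω*}) = 1.9413650 − 1 = 0.9413650.
ρ_SOR^m ≤ 10^(−10) ⇔ m ≥ 10·ln10/(−ln 0.9413650) = 23.0259/0.0604243 = 381.070; m = ⌈381.070⌉ = 382.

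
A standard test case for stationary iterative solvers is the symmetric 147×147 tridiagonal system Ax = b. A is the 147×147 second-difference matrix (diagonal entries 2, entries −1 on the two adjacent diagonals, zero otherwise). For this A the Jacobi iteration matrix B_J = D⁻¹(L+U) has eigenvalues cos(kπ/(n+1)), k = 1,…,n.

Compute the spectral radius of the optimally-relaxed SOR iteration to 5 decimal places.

n=147: λ(B_J) = 1 − λ(A)/2 = cos(kπ/148); k=1 gives ρ_J = 0.99977.
√(1 − cos²(π/148)) = sin(π/148) ≈ 0.021225.
Then 2/(1+√(1−ρ_J²)) = 2/(1+0.021225); ω* = 2/1.021225 = 1.95843.
ρ_SOR = ω* − 1 = 1.95843 − 1 = 0.95843.

ρ_SOR = 0.95843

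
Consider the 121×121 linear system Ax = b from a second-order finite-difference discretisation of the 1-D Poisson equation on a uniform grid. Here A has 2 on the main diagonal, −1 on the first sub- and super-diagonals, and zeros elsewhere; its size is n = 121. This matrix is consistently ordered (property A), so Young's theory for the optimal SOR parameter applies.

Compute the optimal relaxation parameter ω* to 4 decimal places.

ω* = 1.9498

n=121: λ(B_J) = 1 − λ(A)/2 = cos(kπ/122); k=1 gives ρ_J = 0.9997.
√(1−ρ_J²) simplifies to sin(π/122) = 0.02575.
So ω* = 2/1.02575 = 1.9498 (Young).
and ρ(B_{ω*}) = 1.9498 − 1 = 0.9498.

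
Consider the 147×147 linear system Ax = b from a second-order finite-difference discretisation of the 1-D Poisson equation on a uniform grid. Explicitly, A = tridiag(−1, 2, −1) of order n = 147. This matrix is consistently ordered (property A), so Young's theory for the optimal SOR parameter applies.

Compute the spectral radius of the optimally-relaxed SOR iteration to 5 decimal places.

ρ_SOR = 0.95843

With n=147, ρ(Jacobi) = cos(π/148) = 0.99977.
√(1−ρ_J²) = |sin(π/148)| = 0.021225
ω* = 2 / (1 + 0.021225) = 2 / 1.021225 ≈ 1.95843.
and ρ(B_{ω*}) = 1.95843 − 1 = 0.95843.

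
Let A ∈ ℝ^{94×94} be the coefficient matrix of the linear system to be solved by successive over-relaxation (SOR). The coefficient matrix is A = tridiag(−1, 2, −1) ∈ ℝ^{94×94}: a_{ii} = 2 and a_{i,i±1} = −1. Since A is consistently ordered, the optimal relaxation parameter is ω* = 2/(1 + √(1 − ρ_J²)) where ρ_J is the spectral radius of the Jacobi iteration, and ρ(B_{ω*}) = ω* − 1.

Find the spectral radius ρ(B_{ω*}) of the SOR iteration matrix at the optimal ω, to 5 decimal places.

n=94: λ(B_J) = 1 − λ(A)/2 = cos(kπ/95); k=1 gives ρ_J = 0.99945.
√(1 − cos²(π/95)) = sin(π/95) ≈ 0.033063.
So ω* = 2/1.033063 = 1.93599 (Young).
ρ_SOR = ω* − 1 = 1.93599 − 1 = 0.93599.

ρ_SOR = 0.93599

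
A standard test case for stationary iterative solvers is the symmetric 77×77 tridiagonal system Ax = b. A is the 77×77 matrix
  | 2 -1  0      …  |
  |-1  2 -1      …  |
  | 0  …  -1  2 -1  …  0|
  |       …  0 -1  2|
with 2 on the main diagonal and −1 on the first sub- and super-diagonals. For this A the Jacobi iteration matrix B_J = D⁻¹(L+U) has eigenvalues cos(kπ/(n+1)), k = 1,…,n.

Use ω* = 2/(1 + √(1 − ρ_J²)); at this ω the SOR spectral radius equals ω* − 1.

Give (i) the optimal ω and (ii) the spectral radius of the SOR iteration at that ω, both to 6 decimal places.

ρ_J = max_k |cos(kπ/78)| = cos(π/78) = 0.999189
√(1 − cos²(π/78)) = sin(π/78) ≈ 0.0402659.
Young: ω* = 2/(1+√(1−ρ_J²)) = 2/(1+0.0402659) = 2/1.0402659 = 1.922585.
ρ(B_{ω*}) = ω*−1 = 0.922585

ω* = 1.922585, ρ_SOR = 0.922585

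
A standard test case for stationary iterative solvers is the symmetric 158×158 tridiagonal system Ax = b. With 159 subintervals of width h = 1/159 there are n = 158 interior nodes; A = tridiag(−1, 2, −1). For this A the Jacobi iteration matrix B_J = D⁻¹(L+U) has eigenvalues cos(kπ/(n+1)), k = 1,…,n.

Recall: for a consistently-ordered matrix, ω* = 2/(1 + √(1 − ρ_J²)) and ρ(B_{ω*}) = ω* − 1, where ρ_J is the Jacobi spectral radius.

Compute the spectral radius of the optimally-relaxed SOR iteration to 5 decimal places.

ρ_SOR = 0.96125

With n=158, ρ(Jacobi) = cos(π/159) = 0.99980.
1 − cos²(π/159) = sin²(π/159) ⇒ √(1−ρ_J²) = sin(π/159) = 0.019757.
Then 2/(1+√(1−ρ_J²)) = 2/(1+0.019757); ω* = 2/1.019757 = 1.96125.
ρ_SOR = ω* − 1 = 1.96125 − 1 = 0.96125.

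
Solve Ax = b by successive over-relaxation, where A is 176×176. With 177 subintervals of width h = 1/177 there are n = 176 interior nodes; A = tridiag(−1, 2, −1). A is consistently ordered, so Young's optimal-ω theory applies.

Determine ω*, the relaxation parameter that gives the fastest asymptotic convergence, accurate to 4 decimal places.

[ρ_J] n=176: ρ(B_J) = cos(π/(n+1)) = cos(π/177) = 0.9998.
√(1 − cos²(π/177)) = sin(π/177) ≈ 0.01775.
ω* = 2 / (1 + 0.01775) = 2 / 1.01775 ≈ 1.9651.
ρ(B_{ω*}) = ω*−1 = 0.9651

ω* = 1.9651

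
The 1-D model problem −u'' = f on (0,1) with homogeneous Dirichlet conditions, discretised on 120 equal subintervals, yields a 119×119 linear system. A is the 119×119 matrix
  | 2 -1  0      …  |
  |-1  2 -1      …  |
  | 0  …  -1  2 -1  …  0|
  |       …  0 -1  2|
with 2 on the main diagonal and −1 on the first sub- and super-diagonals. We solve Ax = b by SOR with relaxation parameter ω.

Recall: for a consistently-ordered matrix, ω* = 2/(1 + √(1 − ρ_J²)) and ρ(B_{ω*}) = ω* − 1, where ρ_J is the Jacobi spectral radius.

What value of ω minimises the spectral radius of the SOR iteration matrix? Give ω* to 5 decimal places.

ω* = 1.94898

ρ_J = max_k |cos(kπ/120)| = cos(π/120) = 0.99966
√(1−ρ_J²) simplifies to sin(π/120) = 0.026177.
[ω*] 2 ÷ (1 + 0.026177) = 2 ÷ 1.026177 = 1.94898.
[ρ_SOR] ω* − 1 = 0.94898.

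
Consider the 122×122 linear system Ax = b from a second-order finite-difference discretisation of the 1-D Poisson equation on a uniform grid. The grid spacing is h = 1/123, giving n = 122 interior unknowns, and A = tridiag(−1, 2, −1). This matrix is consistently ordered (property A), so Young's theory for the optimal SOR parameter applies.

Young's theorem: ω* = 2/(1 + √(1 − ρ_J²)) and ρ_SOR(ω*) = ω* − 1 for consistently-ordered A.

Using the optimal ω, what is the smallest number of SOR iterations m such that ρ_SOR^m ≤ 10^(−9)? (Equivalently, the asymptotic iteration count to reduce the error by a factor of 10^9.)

m = 406

With n=122, ρ(Jacobi) = cos(π/123) = 0.9996738.
√(1−ρ_J²) = |sin(π/123)| = 0.0255386
[ω*] 2 ÷ (1 + 0.0255386) = 2 ÷ 1.0255386 = 1.9501948.
ρ_SOR = ω* − 1 = 1.9501948 − 1 = 0.9501948.
(0.9501948)^m ≤ 10^{−9}  ⇒  m·ln(0.9501948) ≤ −9·ln10  ⇒  m ≥ 405.637  ⇒  m = 406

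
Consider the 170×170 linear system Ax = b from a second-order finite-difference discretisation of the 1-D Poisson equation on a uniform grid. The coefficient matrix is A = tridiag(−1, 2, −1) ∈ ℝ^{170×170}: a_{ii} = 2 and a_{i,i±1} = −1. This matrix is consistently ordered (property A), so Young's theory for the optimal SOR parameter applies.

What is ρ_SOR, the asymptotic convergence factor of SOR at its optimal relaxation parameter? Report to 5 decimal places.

ρ_J = max_k |cos(kπ/171)| = cos(π/171) = 0.99983
√(1−ρ_J²) simplifies to sin(π/171) = 0.018371.
Then 2/(1+√(1−ρ_J²)) = 2/(1+0.018371); ω* = 2/1.018371 = 1.96392.
ρ(B_{ω*}) = ω*−1 = 0.96392

ρ_SOR = 0.96392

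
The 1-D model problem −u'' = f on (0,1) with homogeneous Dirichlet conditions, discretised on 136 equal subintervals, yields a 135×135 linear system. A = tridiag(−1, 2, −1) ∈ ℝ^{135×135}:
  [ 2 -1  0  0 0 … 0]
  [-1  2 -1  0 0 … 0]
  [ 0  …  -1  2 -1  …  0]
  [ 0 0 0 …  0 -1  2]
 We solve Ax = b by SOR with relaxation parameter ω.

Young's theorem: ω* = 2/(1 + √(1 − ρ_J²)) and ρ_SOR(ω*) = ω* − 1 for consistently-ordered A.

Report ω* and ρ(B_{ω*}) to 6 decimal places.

ρ_J = max_k |cos(kπ/136)| = cos(π/136) = 0.999733
root = sin(π/136) = 0.0230979  (since 1−cos² = sin²).
ω* = 2 / (1 + 0.0230979) = 2 / 1.0230979 ≈ 1.954847.
At ω = 1.954847 every |λ(B_ω)| = ω−1, so ρ_SOR = 0.954847.

ω* = 1.954847, ρ_SOR = 0.954847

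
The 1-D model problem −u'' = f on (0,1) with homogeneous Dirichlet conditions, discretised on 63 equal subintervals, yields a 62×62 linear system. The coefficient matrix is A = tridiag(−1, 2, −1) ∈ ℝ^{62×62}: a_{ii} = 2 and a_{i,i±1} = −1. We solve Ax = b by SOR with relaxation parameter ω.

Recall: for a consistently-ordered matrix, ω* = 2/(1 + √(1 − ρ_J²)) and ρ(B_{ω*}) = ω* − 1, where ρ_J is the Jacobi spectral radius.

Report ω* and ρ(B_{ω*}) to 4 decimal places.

[ρ_J] n=62: ρ(B_J) = cos(π/(n+1)) = cos(π/63) = 0.9988.
root = sin(π/63) = 0.04985  (since 1−cos² = sin²).
ω* = 2/(1+0.04985) = 1.9050
ρ_SOR = ω* − 1 ≈ 0.9050.

ω* = 1.9050, ρ_SOR = 0.9050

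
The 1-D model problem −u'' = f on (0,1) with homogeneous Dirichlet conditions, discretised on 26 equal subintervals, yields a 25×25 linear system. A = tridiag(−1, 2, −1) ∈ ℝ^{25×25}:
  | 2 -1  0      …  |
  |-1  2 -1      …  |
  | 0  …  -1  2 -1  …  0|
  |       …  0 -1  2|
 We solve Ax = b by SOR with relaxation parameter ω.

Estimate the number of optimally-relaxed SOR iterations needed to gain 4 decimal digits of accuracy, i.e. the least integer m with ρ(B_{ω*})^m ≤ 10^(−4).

With n=25, ρ(Jacobi) = cos(π/26) = 0.9927089.
√(1−ρ_J²) = |sin(π/26)| = 0.1205367
[ω*] 2 ÷ (1 + 0.1205367) = 2 ÷ 1.1205367 = 1.7848590.
and ρ(B_{ω*}) = 1.7848590 − 1 = 0.7848590.
m ≥ 4·ln10 / (−ln 0.7848590) = 38.020; smallest integer m = 39.

m = 39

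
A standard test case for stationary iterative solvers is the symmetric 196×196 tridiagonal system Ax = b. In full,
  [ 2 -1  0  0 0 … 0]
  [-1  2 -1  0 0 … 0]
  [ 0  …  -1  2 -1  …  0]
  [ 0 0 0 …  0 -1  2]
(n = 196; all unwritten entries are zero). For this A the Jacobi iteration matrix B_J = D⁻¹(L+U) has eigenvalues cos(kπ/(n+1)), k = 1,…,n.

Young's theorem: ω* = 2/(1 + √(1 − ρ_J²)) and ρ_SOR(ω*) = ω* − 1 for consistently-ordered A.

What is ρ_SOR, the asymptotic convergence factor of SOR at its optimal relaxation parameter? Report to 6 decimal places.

ρ_SOR = 0.968608

With n=196, ρ(Jacobi) = cos(π/197) = 0.999873.
√(1−ρ_J²) = |sin(π/197)| = 0.0159465
ω* = 2/(1+0.0159465) = 1.968608
ρ_SOR = ω* − 1 = 1.968608 − 1 = 0.968608.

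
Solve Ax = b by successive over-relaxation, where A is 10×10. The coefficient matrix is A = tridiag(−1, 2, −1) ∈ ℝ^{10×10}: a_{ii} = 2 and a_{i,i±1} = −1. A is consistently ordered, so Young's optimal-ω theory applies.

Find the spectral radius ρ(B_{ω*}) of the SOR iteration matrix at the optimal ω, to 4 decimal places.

n=10: λ(B_J) = 1 − λ(A)/2 = cos(kπ/11); k=1 gives ρ_J = 0.9595.
√(1−ρ_J²) = |sin(π/11)| = 0.28173
So ω* = 2/1.28173 = 1.5604 (Young).
ρ_SOR = ω* − 1 ≈ 0.5604.

ρ_SOR = 0.5604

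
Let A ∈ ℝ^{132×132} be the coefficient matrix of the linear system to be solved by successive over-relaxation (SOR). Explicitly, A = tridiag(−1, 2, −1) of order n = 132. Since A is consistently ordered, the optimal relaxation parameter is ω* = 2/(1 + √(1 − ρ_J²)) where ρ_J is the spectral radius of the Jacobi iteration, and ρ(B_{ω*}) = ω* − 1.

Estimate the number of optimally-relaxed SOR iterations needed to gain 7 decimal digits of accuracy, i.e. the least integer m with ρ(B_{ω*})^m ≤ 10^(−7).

m = 342

ρ_J = max_k |cos(kπ/133)| = cos(π/133) = 0.9997210
1 − cos²(π/133) = sin²(π/133) ⇒ √(1−ρ_J²) = sin(π/133) = 0.0236188.
ω* = 2 / (1 + 0.0236188) = 2 / 1.0236188 ≈ 1.9538524.
ρ_SOR = ω* − 1 = 1.9538524 − 1 = 0.9538524.
(0.9538524)^m ≤ 10^{−7}  ⇒  m·ln(0.9538524) ≤ −7·ln10  ⇒  m ≥ 341.151  ⇒  m = 342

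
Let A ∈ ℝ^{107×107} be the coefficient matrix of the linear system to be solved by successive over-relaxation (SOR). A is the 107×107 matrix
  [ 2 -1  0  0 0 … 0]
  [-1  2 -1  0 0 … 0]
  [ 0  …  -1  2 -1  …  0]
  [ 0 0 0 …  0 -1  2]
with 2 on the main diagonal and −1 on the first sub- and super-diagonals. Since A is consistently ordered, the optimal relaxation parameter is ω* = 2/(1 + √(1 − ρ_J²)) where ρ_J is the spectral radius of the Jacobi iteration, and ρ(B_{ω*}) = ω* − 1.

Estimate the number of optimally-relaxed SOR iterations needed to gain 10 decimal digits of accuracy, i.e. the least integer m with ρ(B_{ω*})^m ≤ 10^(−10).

ρ_J = max_k |cos(kπ/108)| = cos(π/108) = 0.9995770
1 − cos²(π/108) = sin²(π/108) ⇒ √(1−ρ_J²) = sin(π/108) = 0.0290847.
Then 2/(1+√(1−ρ_J²)) = 2/(1+0.0290847); ω* = 2/1.0290847 = 1.9434746.
[ρ_SOR] ω* − 1 = 0.9434746.
ρ_SOR^m ≤ 10^(−10) ⇔ m ≥ 10·ln10/(−ln 0.9434746) = 23.0259/0.0581858 = 395.731; m = ⌈395.731⌉ = 396.

m = 396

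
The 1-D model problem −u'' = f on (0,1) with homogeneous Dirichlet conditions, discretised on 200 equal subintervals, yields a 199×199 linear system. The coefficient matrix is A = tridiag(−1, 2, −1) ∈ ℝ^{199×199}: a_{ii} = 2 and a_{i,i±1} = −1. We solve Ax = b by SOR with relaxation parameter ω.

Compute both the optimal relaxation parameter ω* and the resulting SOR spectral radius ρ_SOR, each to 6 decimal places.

ω* = 1.969071, ρ_SOR = 0.969071

ρ_J = max_k |cos(kπ/200)| = cos(π/200) = 0.999877
√(1 − cos²(π/200)) = sin(π/200) ≈ 0.0157073.
Young: ω* = 2/(1+√(1−ρ_J²)) = 2/(1+0.0157073) = 2/1.0157073 = 1.969071.
Hence ρ(B_{ω*}) = 1.969071 − 1 = 0.969071.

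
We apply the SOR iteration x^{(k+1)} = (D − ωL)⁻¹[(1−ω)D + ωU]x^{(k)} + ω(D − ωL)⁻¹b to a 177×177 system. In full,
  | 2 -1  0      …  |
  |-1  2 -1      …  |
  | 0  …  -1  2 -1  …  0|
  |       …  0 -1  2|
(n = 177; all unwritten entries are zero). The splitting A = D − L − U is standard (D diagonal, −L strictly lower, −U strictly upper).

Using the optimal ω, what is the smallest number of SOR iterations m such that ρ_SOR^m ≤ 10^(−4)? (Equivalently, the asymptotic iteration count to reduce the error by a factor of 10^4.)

ρ_J = max_k |cos(kπ/178)| = cos(π/178) = 0.9998443
1 − cos²(π/178) = sin²(π/178) ⇒ √(1−ρ_J²) = sin(π/178) = 0.0176485.
ω* = 2 / (1 + 0.0176485) = 2 / 1.0176485 ≈ 1.9653151.
and ρ(B_{ω*}) = 1.9653151 − 1 = 0.9653151.
4·ln10 = 9.21034; −ln(0.9653151) = 0.0353007; m = ⌈9.21034/0.0353007⌉ = ⌈260.911⌉ = 261.

m = 261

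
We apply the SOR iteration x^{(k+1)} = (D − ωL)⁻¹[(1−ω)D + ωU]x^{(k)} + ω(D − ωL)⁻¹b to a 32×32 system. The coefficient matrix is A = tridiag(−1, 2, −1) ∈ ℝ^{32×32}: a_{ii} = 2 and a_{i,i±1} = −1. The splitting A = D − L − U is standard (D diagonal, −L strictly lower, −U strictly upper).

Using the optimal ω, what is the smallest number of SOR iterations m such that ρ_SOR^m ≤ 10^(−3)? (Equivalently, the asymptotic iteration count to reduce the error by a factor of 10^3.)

m = 37

[ρ_J] n=32: ρ(B_J) = cos(π/(n+1)) = cos(π/33) = 0.9954719.
√(1 − cos²(π/33)) = sin(π/33) ≈ 0.0950560.
Young: ω* = 2/(1+√(1−ρ_J²)) = 2/(1+0.0950560) = 2/1.0950560 = 1.8263906.
ρ_SOR = ω* − 1 = 1.8263906 − 1 = 0.8263906.
For 3 digits: m = 3·ln10 / (−ln 0.8263906) = 6.90776/0.190688 = 36.225; round up → m = 37.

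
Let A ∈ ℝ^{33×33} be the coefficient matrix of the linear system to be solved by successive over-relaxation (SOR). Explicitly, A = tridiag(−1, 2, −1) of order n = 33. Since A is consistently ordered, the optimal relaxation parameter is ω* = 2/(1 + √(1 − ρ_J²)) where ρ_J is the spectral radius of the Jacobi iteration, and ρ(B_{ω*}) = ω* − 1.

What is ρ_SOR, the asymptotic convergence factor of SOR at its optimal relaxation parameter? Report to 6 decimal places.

ρ_SOR = 0.831052

ρ_J = max_k |cos(kπ/34)| = cos(π/34) = 0.995734
√(1−ρ_J²) = |sin(π/34)| = 0.0922684
[ω*] 2 ÷ (1 + 0.0922684) = 2 ÷ 1.0922684 = 1.831052.
Hence ρ(B_{ω*}) = 1.831052 − 1 = 0.831052.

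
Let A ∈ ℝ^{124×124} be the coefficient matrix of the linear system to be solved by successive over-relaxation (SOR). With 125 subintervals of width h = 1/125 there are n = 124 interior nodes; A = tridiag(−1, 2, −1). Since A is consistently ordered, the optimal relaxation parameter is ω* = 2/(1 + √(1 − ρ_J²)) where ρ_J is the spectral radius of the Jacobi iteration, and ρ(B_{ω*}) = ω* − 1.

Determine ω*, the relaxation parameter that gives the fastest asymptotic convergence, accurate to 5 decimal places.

½·tridiag(1,0,1) at n=124: λ_k = cos(kπ/125); max |λ| at k=1 ⇒ ρ_J = cos(π/125) ≈ 0.99968.
√(1−ρ_J²) = |sin(π/125)| = 0.025130
So ω* = 2/1.025130 = 1.95097 (Young).
At ω = 1.95097 every |λ(B_ω)| = ω−1, so ρ_SOR = 0.95097.

ω* = 1.95097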